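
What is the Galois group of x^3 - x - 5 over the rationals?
Gal(K/Q) = S_3 (symmetric group of order 6)

Compute the discriminant of x^3 + (0)*x^2 + (-1)*x + (-5): Δ = -671. Since Δ is not a rational square, the Galois group is not contained in A_3; it must be the full S_3 (irreducibility of the cubic rules out anything smaller).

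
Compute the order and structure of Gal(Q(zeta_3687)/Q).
|Gal(Q(zeta_3687)/Q)| = phi(3687) = 2456; group ≅ (Z/3687Z)^* ≅ Z/2Z × Z/1228Z

The n-th cyclotomic polynomial Φ_3687(x) is the minimal polynomial of zeta_3687 over Q and has degree phi(3687) = 2456. So Q(zeta_3687) is a degree-2456 Galois extension with Galois group (Z/3687Z)^*. By CRT, (Z/3687Z)^* ≅ (Z/3Z)^* × (Z/1229Z)^*. Each prime-power unit group is (Z/3Z)^* ≅ Z/2Z; (Z/1229Z)^* ≅ Z/1228Z. Hence Gal(Q(zeta_3687)/Q) ≅ Z/2Z × Z/1228Z.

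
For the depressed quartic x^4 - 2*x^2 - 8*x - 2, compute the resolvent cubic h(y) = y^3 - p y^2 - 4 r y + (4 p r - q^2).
h(y) = y^3 + 2*y^2 + 8*y - 48

Identify coefficients: p = -2, q = -8, r = -2.
Plug into h(y) = y^3 - p y^2 - 4 r y + (4 p r - q^2):
  h(y) = y^3 - (-2) y^2 - 4*(-2) y + (4*(-2)*(-2) - (-8)^2)
       = y^3 + (2) y^2 + (8) y + (-48).
Simplifying: h(y) = y^3 + 2*y^2 + 8*y - 48.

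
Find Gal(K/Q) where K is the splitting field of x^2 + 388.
Gal(K/Q) = Z/2Z (cyclic of order 2)

x^2 + 388 is irreducible over Q since -388 is not a rational square. The splitting field Q(sqrt(-388)) has degree 2 over Q, and its unique nontrivial automorphism is sqrt(-388) ↦ -sqrt(-388). Hence Gal(Q(sqrt(-388))/Q) = Z/2Z.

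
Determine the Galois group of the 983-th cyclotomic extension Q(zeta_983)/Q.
|Gal(Q(zeta_983)/Q)| = phi(983) = 982; group ≅ (Z/983Z)^* ≅ Z/982Z

The n-th cyclotomic polynomial Φ_983(x) is the minimal polynomial of zeta_983 over Q and has degree phi(983) = 982. So Q(zeta_983) is a degree-982 Galois extension with Galois group (Z/983Z)^*. (Z/983Z)^* is cyclic since 983 is an odd prime power (or 4). Hence Gal(Q(zeta_983)/Q) ≅ Z/982Z.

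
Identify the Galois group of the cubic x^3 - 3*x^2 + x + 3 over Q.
Gal(K/Q) = S_3 (symmetric group of order 6)

Compute the discriminant of x^3 + (-3)*x^2 + (1)*x + (3): Δ = -76. Since Δ is not a rational square, the Galois group is not contained in A_3; it must be the full S_3 (irreducibility of the cubic rules out anything smaller).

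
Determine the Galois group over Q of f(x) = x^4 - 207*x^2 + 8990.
Gal(K/Q) = V_4 (Klein four-group, Z/2Z × Z/2Z)

f factors as (x^2 - 62)(x^2 - 145), so the splitting field is K = Q(sqrt(62), sqrt(145)). The elements 62, 145, 8990 are all non-squares in Q, so sqrt(62) and sqrt(145) generate independent quadratic extensions. Thus [K:Q] = 4 and Gal(K/Q) is generated by the two order-2 automorphisms sqrt(62) ↦ -sqrt(62) and sqrt(145) ↦ -sqrt(145), giving V_4.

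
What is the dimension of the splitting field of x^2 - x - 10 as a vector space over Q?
[K:Q] = 2

The discriminant of x^2 + (-1)*x + (-10) is b^2 - 4c = 1 - (-40) = 41. Since 41 is not a perfect square in Q, the polynomial is irreducible over Q. Its two roots generate a degree-2 extension, so [K:Q] = 2.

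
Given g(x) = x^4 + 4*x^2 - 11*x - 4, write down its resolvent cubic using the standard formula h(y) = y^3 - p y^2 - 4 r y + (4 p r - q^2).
h(y) = y^3 - 4*y^2 + 16*y - 185

Identify coefficients: p = 4, q = -11, r = -4.
Plug into h(y) = y^3 - p y^2 - 4 r y + (4 p r - q^2):
  h(y) = y^3 - (4) y^2 - 4*(-4) y + (4*(4)*(-4) - (-11)^2)
       = y^3 + (-4) y^2 + (16) y + (-185).
Simplifying: h(y) = y^3 - 4*y^2 + 16*y - 185.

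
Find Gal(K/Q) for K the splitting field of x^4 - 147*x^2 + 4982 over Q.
Gal(K/Q) = V_4 (Klein four-group, Z/2Z × Z/2Z)

f factors as (x^2 - 53)(x^2 - 94), so the splitting field is K = Q(sqrt(53), sqrt(94)). The elements 53, 94, 4982 are all non-squares in Q, so sqrt(53) and sqrt(94) generate independent quadratic extensions. Thus [K:Q] = 4 and Gal(K/Q) is generated by the two order-2 automorphisms sqrt(53) ↦ -sqrt(53) and sqrt(94) ↦ -sqrt(94), giving V_4.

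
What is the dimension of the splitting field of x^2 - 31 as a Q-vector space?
[K:Q] = 2

The polynomial x^2 - 31 is irreducible over Q since 31 is not a perfect square. Its splitting field is Q(sqrt(31)), which has degree 2 over Q.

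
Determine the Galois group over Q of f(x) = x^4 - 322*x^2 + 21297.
Gal(K/Q) = V_4 (Klein four-group, Z/2Z × Z/2Z)

f factors as (x^2 - 229)(x^2 - 93), so the splitting field is K = Q(sqrt(229), sqrt(93)). The elements 229, 93, 21297 are all non-squares in Q, so sqrt(229) and sqrt(93) generate independent quadratic extensions. Thus [K:Q] = 4 and Gal(K/Q) is generated by the two order-2 automorphisms sqrt(229) ↦ -sqrt(229) and sqrt(93) ↦ -sqrt(93), giving V_4.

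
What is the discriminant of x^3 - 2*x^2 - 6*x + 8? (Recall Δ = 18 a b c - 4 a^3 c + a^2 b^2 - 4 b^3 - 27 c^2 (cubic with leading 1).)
Δ = 1264

For x^3 + a x^2 + b x + c the discriminant is Δ = 18 a b c - 4 a^3 c + a^2 b^2 - 4 b^3 - 27 c^2.
Plug a = -2, b = -6, c = 8:
  18*(-2)*(-6)*(8) - 4*(-2)^3*(8) + (-2)^2*(-6)^2 - 4*(-6)^3 - 27*(8)^2
  = 1728 + (256) + 144 + (864) + (-1728)
  = 1264.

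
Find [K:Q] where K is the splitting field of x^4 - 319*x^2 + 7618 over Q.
[K:Q] = 4

f factors as (x^2 - 293)(x^2 - 26); the splitting field is K = Q(sqrt(293), sqrt(26)). Since 293, 26, and 7618 are all non-squares in Q, the three subfields Q(sqrt(293)), Q(sqrt(26)), Q(sqrt(7618)) are distinct degree-2 extensions, so [K:Q] = 4 (Klein four Galois group).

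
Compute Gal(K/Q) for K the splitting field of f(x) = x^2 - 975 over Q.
Gal(K/Q) = Z/2Z (cyclic of order 2)

x^2 - 975 is irreducible over Q since 975 is not a rational square. The splitting field Q(sqrt(975)) has degree 2 over Q, and its unique nontrivial automorphism is sqrt(975) ↦ -sqrt(975). Hence Gal(Q(sqrt(975))/Q) = Z/2Z.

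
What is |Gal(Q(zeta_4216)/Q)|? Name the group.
|Gal(Q(zeta_4216)/Q)| = phi(4216) = 1920; group ≅ (Z/4216Z)^* ≅ Z/2Z × Z/2Z × Z/16Z × Z/30Z

The n-th cyclotomic polynomial Φ_4216(x) is the minimal polynomial of zeta_4216 over Q and has degree phi(4216) = 1920. So Q(zeta_4216) is a degree-1920 Galois extension with Galois group (Z/4216Z)^*. By CRT, (Z/4216Z)^* ≅ (Z/8Z)^* × (Z/17Z)^* × (Z/31Z)^*. Each prime-power unit group is (Z/8Z)^* ≅ Z/2Z × Z/2Z; (Z/17Z)^* ≅ Z/16Z; (Z/31Z)^* ≅ Z/30Z. Hence Gal(Q(zeta_4216)/Q) ≅ Z/2Z × Z/2Z × Z/16Z × Z/30Z.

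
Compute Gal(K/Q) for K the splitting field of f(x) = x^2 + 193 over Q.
Gal(K/Q) = Z/2Z (cyclic of order 2)

x^2 + 193 is irreducible over Q since -193 is not a rational square. The splitting field Q(sqrt(-193)) has degree 2 over Q, and its unique nontrivial automorphism is sqrt(-193) ↦ -sqrt(-193). Hence Gal(Q(sqrt(-193))/Q) = Z/2Z.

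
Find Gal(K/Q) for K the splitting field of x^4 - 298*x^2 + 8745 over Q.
Gal(K/Q) = V_4 (Klein four-group, Z/2Z × Z/2Z)

f factors as (x^2 - 265)(x^2 - 33), so the splitting field is K = Q(sqrt(265), sqrt(33)). The elements 265, 33, 8745 are all non-squares in Q, so sqrt(265) and sqrt(33) generate independent quadratic extensions. Thus [K:Q] = 4 and Gal(K/Q) is generated by the two order-2 automorphisms sqrt(265) ↦ -sqrt(265) and sqrt(33) ↦ -sqrt(33), giving V_4.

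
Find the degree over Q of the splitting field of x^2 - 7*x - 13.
[K:Q] = 2

The discriminant of x^2 + (-7)*x + (-13) is b^2 - 4c = 49 - (-52) = 101. Since 101 is not a perfect square in Q, the polynomial is irreducible over Q. Its two roots generate a degree-2 extension, so [K:Q] = 2.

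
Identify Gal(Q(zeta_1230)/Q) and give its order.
|Gal(Q(zeta_1230)/Q)| = phi(1230) = 320; group ≅ (Z/1230Z)^* ≅ Z/2Z × Z/4Z × Z/40Z

The n-th cyclotomic polynomial Φ_1230(x) is the minimal polynomial of zeta_1230 over Q and has degree phi(1230) = 320. So Q(zeta_1230) is a degree-320 Galois extension with Galois group (Z/1230Z)^*. By CRT, (Z/1230Z)^* ≅ (Z/2Z)^* × (Z/3Z)^* × (Z/5Z)^* × (Z/41Z)^*. Each prime-power unit group is (Z/2Z)^* ≅ trivial group (order 1); (Z/3Z)^* ≅ Z/2Z; (Z/5Z)^* ≅ Z/4Z; (Z/41Z)^* ≅ Z/40Z. Hence Gal(Q(zeta_1230)/Q) ≅ Z/2Z × Z/4Z × Z/40Z.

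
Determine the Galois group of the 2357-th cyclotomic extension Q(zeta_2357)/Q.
|Gal(Q(zeta_2357)/Q)| = phi(2357) = 2356; group ≅ (Z/2357Z)^* ≅ Z/2356Z

The n-th cyclotomic polynomial Φ_2357(x) is the minimal polynomial of zeta_2357 over Q and has degree phi(2357) = 2356. So Q(zeta_2357) is a degree-2356 Galois extension with Galois group (Z/2357Z)^*. (Z/2357Z)^* is cyclic since 2357 is an odd prime power (or 4). Hence Gal(Q(zeta_2357)/Q) ≅ Z/2356Z.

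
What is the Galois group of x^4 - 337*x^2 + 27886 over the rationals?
Gal(K/Q) = V_4 (Klein four-group, Z/2Z × Z/2Z)

f factors as (x^2 - 146)(x^2 - 191), so the splitting field is K = Q(sqrt(146), sqrt(191)). The elements 146, 191, 27886 are all non-squares in Q, so sqrt(146) and sqrt(191) generate independent quadratic extensions. Thus [K:Q] = 4 and Gal(K/Q) is generated by the two order-2 automorphisms sqrt(146) ↦ -sqrt(146) and sqrt(191) ↦ -sqrt(191), giving V_4.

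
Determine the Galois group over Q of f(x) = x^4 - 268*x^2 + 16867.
Gal(K/Q) = V_4 (Klein four-group, Z/2Z × Z/2Z)

f factors as (x^2 - 101)(x^2 - 167), so the splitting field is K = Q(sqrt(101), sqrt(167)). The elements 101, 167, 16867 are all non-squares in Q, so sqrt(101) and sqrt(167) generate independent quadratic extensions. Thus [K:Q] = 4 and Gal(K/Q) is generated by the two order-2 automorphisms sqrt(101) ↦ -sqrt(101) and sqrt(167) ↦ -sqrt(167), giving V_4.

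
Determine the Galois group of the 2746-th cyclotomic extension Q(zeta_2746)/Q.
|Gal(Q(zeta_2746)/Q)| = phi(2746) = 1372; group ≅ (Z/2746Z)^* ≅ Z/1372Z

The n-th cyclotomic polynomial Φ_2746(x) is the minimal polynomial of zeta_2746 over Q and has degree phi(2746) = 1372. So Q(zeta_2746) is a degree-1372 Galois extension with Galois group (Z/2746Z)^*. By CRT, (Z/2746Z)^* ≅ (Z/2Z)^* × (Z/1373Z)^*. Each prime-power unit group is (Z/2Z)^* ≅ trivial group (order 1); (Z/1373Z)^* ≅ Z/1372Z. Hence Gal(Q(zeta_2746)/Q) ≅ Z/1372Z.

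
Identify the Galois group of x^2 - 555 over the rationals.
Gal(K/Q) = Z/2Z (cyclic of order 2)

x^2 - 555 is irreducible over Q since 555 is not a rational square. The splitting field Q(sqrt(555)) has degree 2 over Q, and its unique nontrivial automorphism is sqrt(555) ↦ -sqrt(555). Hence Gal(Q(sqrt(555))/Q) = Z/2Z.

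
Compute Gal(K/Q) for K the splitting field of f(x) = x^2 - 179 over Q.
Gal(K/Q) = Z/2Z (cyclic of order 2)

x^2 - 179 is irreducible over Q since 179 is not a rational square. The splitting field Q(sqrt(179)) has degree 2 over Q, and its unique nontrivial automorphism is sqrt(179) ↦ -sqrt(179). Hence Gal(Q(sqrt(179))/Q) = Z/2Z.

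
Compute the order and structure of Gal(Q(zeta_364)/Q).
|Gal(Q(zeta_364)/Q)| = phi(364) = 144; group ≅ (Z/364Z)^* ≅ Z/2Z × Z/6Z × Z/12Z

The n-th cyclotomic polynomial Φ_364(x) is the minimal polynomial of zeta_364 over Q and has degree phi(364) = 144. So Q(zeta_364) is a degree-144 Galois extension with Galois group (Z/364Z)^*. By CRT, (Z/364Z)^* ≅ (Z/4Z)^* × (Z/7Z)^* × (Z/13Z)^*. Each prime-power unit group is (Z/4Z)^* ≅ Z/2Z; (Z/7Z)^* ≅ Z/6Z; (Z/13Z)^* ≅ Z/12Z. Hence Gal(Q(zeta_364)/Q) ≅ Z/2Z × Z/6Z × Z/12Z.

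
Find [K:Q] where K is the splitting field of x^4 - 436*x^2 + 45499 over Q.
[K:Q] = 4

f factors as (x^2 - 173)(x^2 - 263); the splitting field is K = Q(sqrt(173), sqrt(263)). Since 173, 263, and 45499 are all non-squares in Q, the three subfields Q(sqrt(173)), Q(sqrt(263)), Q(sqrt(45499)) are distinct degree-2 extensions, so [K:Q] = 4 (Klein four Galois group).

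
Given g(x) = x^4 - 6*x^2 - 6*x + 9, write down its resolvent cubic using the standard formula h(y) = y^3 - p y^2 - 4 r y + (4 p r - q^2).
h(y) = y^3 + 6*y^2 - 36*y - 252

Identify coefficients: p = -6, q = -6, r = 9.
Plug into h(y) = y^3 - p y^2 - 4 r y + (4 p r - q^2):
  h(y) = y^3 - (-6) y^2 - 4*(9) y + (4*(-6)*(9) - (-6)^2)
       = y^3 + (6) y^2 + (-36) y + (-252).
Simplifying: h(y) = y^3 + 6*y^2 - 36*y - 252.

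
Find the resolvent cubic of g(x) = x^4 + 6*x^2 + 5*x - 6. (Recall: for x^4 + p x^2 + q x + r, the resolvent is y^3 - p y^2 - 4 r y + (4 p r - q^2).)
h(y) = y^3 - 6*y^2 + 24*y - 169

Identify coefficients: p = 6, q = 5, r = -6.
Plug into h(y) = y^3 - p y^2 - 4 r y + (4 p r - q^2):
  h(y) = y^3 - (6) y^2 - 4*(-6) y + (4*(6)*(-6) - (5)^2)
       = y^3 + (-6) y^2 + (24) y + (-169).
Simplifying: h(y) = y^3 - 6*y^2 + 24*y - 169.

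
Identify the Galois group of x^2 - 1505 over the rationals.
Gal(K/Q) = Z/2Z (cyclic of order 2)

x^2 - 1505 is irreducible over Q since 1505 is not a rational square. The splitting field Q(sqrt(1505)) has degree 2 over Q, and its unique nontrivial automorphism is sqrt(1505) ↦ -sqrt(1505). Hence Gal(Q(sqrt(1505))/Q) = Z/2Z.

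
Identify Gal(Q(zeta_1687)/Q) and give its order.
|Gal(Q(zeta_1687)/Q)| = phi(1687) = 1440; group ≅ (Z/1687Z)^* ≅ Z/6Z × Z/240Z

The n-th cyclotomic polynomial Φ_1687(x) is the minimal polynomial of zeta_1687 over Q and has degree phi(1687) = 1440. So Q(zeta_1687) is a degree-1440 Galois extension with Galois group (Z/1687Z)^*. By CRT, (Z/1687Z)^* ≅ (Z/7Z)^* × (Z/241Z)^*. Each prime-power unit group is (Z/7Z)^* ≅ Z/6Z; (Z/241Z)^* ≅ Z/240Z. Hence Gal(Q(zeta_1687)/Q) ≅ Z/6Z × Z/240Z.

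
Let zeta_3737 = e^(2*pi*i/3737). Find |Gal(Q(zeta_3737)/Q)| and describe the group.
|Gal(Q(zeta_3737)/Q)| = phi(3737) = 3600; group ≅ (Z/3737Z)^* ≅ Z/36Z × Z/100Z

The n-th cyclotomic polynomial Φ_3737(x) is the minimal polynomial of zeta_3737 over Q and has degree phi(3737) = 3600. So Q(zeta_3737) is a degree-3600 Galois extension with Galois group (Z/3737Z)^*. By CRT, (Z/3737Z)^* ≅ (Z/37Z)^* × (Z/101Z)^*. Each prime-power unit group is (Z/37Z)^* ≅ Z/36Z; (Z/101Z)^* ≅ Z/100Z. Hence Gal(Q(zeta_3737)/Q) ≅ Z/36Z × Z/100Z.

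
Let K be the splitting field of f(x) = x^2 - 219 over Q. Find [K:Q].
[K:Q] = 2

The polynomial x^2 - 219 is irreducible over Q since 219 is not a perfect square. Its splitting field is Q(sqrt(219)), which has degree 2 over Q.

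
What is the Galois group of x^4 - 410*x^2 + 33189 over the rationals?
Gal(K/Q) = V_4 (Klein four-group, Z/2Z × Z/2Z)

f factors as (x^2 - 299)(x^2 - 111), so the splitting field is K = Q(sqrt(299), sqrt(111)). The elements 299, 111, 33189 are all non-squares in Q, so sqrt(299) and sqrt(111) generate independent quadratic extensions. Thus [K:Q] = 4 and Gal(K/Q) is generated by the two order-2 automorphisms sqrt(299) ↦ -sqrt(299) and sqrt(111) ↦ -sqrt(111), giving V_4.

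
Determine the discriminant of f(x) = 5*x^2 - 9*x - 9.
Δ = 261

For a quadratic a x^2 + b x + c the discriminant is Δ = b^2 - 4ac = (-9)^2 - 4*(5)*(-9) = 81 - (-180) = 261.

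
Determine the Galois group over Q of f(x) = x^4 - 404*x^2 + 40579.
Gal(K/Q) = V_4 (Klein four-group, Z/2Z × Z/2Z)

f factors as (x^2 - 217)(x^2 - 187), so the splitting field is K = Q(sqrt(217), sqrt(187)). The elements 217, 187, 40579 are all non-squares in Q, so sqrt(217) and sqrt(187) generate independent quadratic extensions. Thus [K:Q] = 4 and Gal(K/Q) is generated by the two order-2 automorphisms sqrt(217) ↦ -sqrt(217) and sqrt(187) ↦ -sqrt(187), giving V_4.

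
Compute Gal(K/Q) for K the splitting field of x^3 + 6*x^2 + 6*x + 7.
Gal(K/Q) = S_3 (symmetric group of order 6)

Compute the discriminant of x^3 + (6)*x^2 + (6)*x + (7): Δ = -2403. Since Δ is not a rational square, the Galois group is not contained in A_3; it must be the full S_3 (irreducibility of the cubic rules out anything smaller).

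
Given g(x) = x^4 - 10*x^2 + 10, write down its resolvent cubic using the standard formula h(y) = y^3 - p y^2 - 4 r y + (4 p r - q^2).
h(y) = y^3 + 10*y^2 - 40*y - 400

Identify coefficients: p = -10, q = 0, r = 10.
Plug into h(y) = y^3 - p y^2 - 4 r y + (4 p r - q^2):
  h(y) = y^3 - (-10) y^2 - 4*(10) y + (4*(-10)*(10) - (0)^2)
       = y^3 + (10) y^2 + (-40) y + (-400).
Simplifying: h(y) = y^3 + 10*y^2 - 40*y - 400.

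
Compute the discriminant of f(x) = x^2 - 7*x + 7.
Δ = 21

For a quadratic a x^2 + b x + c the discriminant is Δ = b^2 - 4ac = (-7)^2 - 4*(1)*(7) = 49 - (28) = 21.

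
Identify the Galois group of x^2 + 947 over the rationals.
Gal(K/Q) = Z/2Z (cyclic of order 2)

x^2 + 947 is irreducible over Q since -947 is not a rational square. The splitting field Q(sqrt(-947)) has degree 2 over Q, and its unique nontrivial automorphism is sqrt(-947) ↦ -sqrt(-947). Hence Gal(Q(sqrt(-947))/Q) = Z/2Z.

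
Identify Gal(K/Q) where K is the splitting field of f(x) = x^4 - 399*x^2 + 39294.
Gal(K/Q) = V_4 (Klein four-group, Z/2Z × Z/2Z)

f factors as (x^2 - 222)(x^2 - 177), so the splitting field is K = Q(sqrt(222), sqrt(177)). The elements 222, 177, 39294 are all non-squares in Q, so sqrt(222) and sqrt(177) generate independent quadratic extensions. Thus [K:Q] = 4 and Gal(K/Q) is generated by the two order-2 automorphisms sqrt(222) ↦ -sqrt(222) and sqrt(177) ↦ -sqrt(177), giving V_4.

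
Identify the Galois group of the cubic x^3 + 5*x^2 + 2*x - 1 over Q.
Gal(K/Q) = A_3 (cyclic of order 3)

Compute the discriminant of x^3 + (5)*x^2 + (2)*x + (-1): Δ = 361. Since Δ is a perfect square (Δ = 19^2), the Galois group is contained in A_3. Irreducibility forces the group to be transitive on three roots, so Gal = A_3.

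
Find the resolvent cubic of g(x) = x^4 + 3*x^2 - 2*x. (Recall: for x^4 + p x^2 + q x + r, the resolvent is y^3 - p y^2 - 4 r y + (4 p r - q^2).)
h(y) = y^3 - 3*y^2 - 4

Identify coefficients: p = 3, q = -2, r = 0.
Plug into h(y) = y^3 - p y^2 - 4 r y + (4 p r - q^2):
  h(y) = y^3 - (3) y^2 - 4*(0) y + (4*(3)*(0) - (-2)^2)
       = y^3 + (-3) y^2 + (0) y + (-4).
Simplifying: h(y) = y^3 - 3*y^2 - 4.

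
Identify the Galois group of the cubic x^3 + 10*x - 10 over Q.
Gal(K/Q) = S_3 (symmetric group of order 6)

Compute the discriminant of x^3 + (0)*x^2 + (10)*x + (-10): Δ = -6700. Since Δ is not a rational square, the Galois group is not contained in A_3; it must be the full S_3 (irreducibility of the cubic rules out anything smaller).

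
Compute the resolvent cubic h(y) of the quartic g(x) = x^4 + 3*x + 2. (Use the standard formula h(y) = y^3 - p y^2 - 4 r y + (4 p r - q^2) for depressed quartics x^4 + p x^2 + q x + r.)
h(y) = y^3 - 8*y - 9

Identify coefficients: p = 0, q = 3, r = 2.
Plug into h(y) = y^3 - p y^2 - 4 r y + (4 p r - q^2):
  h(y) = y^3 - (0) y^2 - 4*(2) y + (4*(0)*(2) - (3)^2)
       = y^3 + (0) y^2 + (-8) y + (-9).
Simplifying: h(y) = y^3 - 8*y - 9.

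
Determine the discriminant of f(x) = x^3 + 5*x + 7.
Δ = -1823

For x^3 + a x^2 + b x + c the discriminant is Δ = 18 a b c - 4 a^3 c + a^2 b^2 - 4 b^3 - 27 c^2.
Plug a = 0, b = 5, c = 7:
  18*(0)*(5)*(7) - 4*(0)^3*(7) + (0)^2*(5)^2 - 4*(5)^3 - 27*(7)^2
  = 0 + (0) + 0 + (-500) + (-1323)
  = -1823.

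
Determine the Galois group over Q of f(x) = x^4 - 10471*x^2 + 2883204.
Gal(K/Q) = Z/2Z (cyclic of order 2)

f factors as (x^2 - 10188)(x^2 - 283), so the splitting field is K = Q(sqrt(10188), sqrt(283)). The squarefree part of 10188 is 283 and the squarefree part of 283 is also 283, so sqrt(10188) and sqrt(283) are both rational multiples of sqrt(283). Hence Q(sqrt(10188)) = Q(sqrt(283)) = Q(sqrt(283)), and the splitting field collapses to a single degree-2 extension with Galois group Z/2Z.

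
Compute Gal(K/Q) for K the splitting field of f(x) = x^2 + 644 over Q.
Gal(K/Q) = Z/2Z (cyclic of order 2)

x^2 + 644 is irreducible over Q since -644 is not a rational square. The splitting field Q(sqrt(-644)) has degree 2 over Q, and its unique nontrivial automorphism is sqrt(-644) ↦ -sqrt(-644). Hence Gal(Q(sqrt(-644))/Q) = Z/2Z.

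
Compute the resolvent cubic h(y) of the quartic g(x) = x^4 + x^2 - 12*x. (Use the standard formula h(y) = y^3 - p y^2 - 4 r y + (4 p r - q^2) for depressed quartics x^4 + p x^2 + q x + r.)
h(y) = y^3 - y^2 - 144

Identify coefficients: p = 1, q = -12, r = 0.
Plug into h(y) = y^3 - p y^2 - 4 r y + (4 p r - q^2):
  h(y) = y^3 - (1) y^2 - 4*(0) y + (4*(1)*(0) - (-12)^2)
       = y^3 + (-1) y^2 + (0) y + (-144).
Simplifying: h(y) = y^3 - y^2 - 144.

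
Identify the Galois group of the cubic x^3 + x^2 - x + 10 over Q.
Gal(K/Q) = S_3 (symmetric group of order 6)

Compute the discriminant of x^3 + (1)*x^2 + (-1)*x + (10): Δ = -2915. Since Δ is not a rational square, the Galois group is not contained in A_3; it must be the full S_3 (irreducibility of the cubic rules out anything smaller).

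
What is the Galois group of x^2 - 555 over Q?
Gal(K/Q) = Z/2Z (cyclic of order 2)

x^2 - 555 is irreducible over Q since 555 is not a rational square. The splitting field Q(sqrt(555)) has degree 2 over Q, and its unique nontrivial automorphism is sqrt(555) ↦ -sqrt(555). Hence Gal(Q(sqrt(555))/Q) = Z/2Z.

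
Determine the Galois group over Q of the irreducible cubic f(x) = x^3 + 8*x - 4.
Gal(K/Q) = S_3 (symmetric group of order 6)

Compute the discriminant of x^3 + (0)*x^2 + (8)*x + (-4): Δ = -2480. Since Δ is not a rational square, the Galois group is not contained in A_3; it must be the full S_3 (irreducibility of the cubic rules out anything smaller).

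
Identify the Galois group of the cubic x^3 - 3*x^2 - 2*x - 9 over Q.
Gal(K/Q) = S_3 (symmetric group of order 6)

Compute the discriminant of x^3 + (-3)*x^2 + (-2)*x + (-9): Δ = -4063. Since Δ is not a rational square, the Galois group is not contained in A_3; it must be the full S_3 (irreducibility of the cubic rules out anything smaller).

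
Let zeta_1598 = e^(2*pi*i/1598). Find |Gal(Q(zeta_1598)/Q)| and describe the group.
|Gal(Q(zeta_1598)/Q)| = phi(1598) = 736; group ≅ (Z/1598Z)^* ≅ Z/16Z × Z/46Z

The n-th cyclotomic polynomial Φ_1598(x) is the minimal polynomial of zeta_1598 over Q and has degree phi(1598) = 736. So Q(zeta_1598) is a degree-736 Galois extension with Galois group (Z/1598Z)^*. By CRT, (Z/1598Z)^* ≅ (Z/2Z)^* × (Z/17Z)^* × (Z/47Z)^*. Each prime-power unit group is (Z/2Z)^* ≅ trivial group (order 1); (Z/17Z)^* ≅ Z/16Z; (Z/47Z)^* ≅ Z/46Z. Hence Gal(Q(zeta_1598)/Q) ≅ Z/16Z × Z/46Z.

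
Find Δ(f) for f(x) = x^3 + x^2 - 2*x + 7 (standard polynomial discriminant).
Δ = -1567

For x^3 + a x^2 + b x + c the discriminant is Δ = 18 a b c - 4 a^3 c + a^2 b^2 - 4 b^3 - 27 c^2.
Plug a = 1, b = -2, c = 7:
  18*(1)*(-2)*(7) - 4*(1)^3*(7) + (1)^2*(-2)^2 - 4*(-2)^3 - 27*(7)^2
  = -252 + (-28) + 4 + (32) + (-1323)
  = -1567.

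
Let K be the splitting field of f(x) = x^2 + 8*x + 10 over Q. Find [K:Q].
[K:Q] = 2

The discriminant of x^2 + (8)*x + (10) is b^2 - 4c = 64 - (40) = 24. Since 24 is not a perfect square in Q, the polynomial is irreducible over Q. Its two roots generate a degree-2 extension, so [K:Q] = 2.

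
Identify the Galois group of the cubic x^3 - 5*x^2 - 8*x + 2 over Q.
Gal(K/Q) = S_3 (symmetric group of order 6)

Compute the discriminant of x^3 + (-5)*x^2 + (-8)*x + (2): Δ = 5980. Since Δ is not a rational square, the Galois group is not contained in A_3; it must be the full S_3 (irreducibility of the cubic rules out anything smaller).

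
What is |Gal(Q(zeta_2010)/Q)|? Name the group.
|Gal(Q(zeta_2010)/Q)| = phi(2010) = 528; group ≅ (Z/2010Z)^* ≅ Z/2Z × Z/4Z × Z/66Z

The n-th cyclotomic polynomial Φ_2010(x) is the minimal polynomial of zeta_2010 over Q and has degree phi(2010) = 528. So Q(zeta_2010) is a degree-528 Galois extension with Galois group (Z/2010Z)^*. By CRT, (Z/2010Z)^* ≅ (Z/2Z)^* × (Z/3Z)^* × (Z/5Z)^* × (Z/67Z)^*. Each prime-power unit group is (Z/2Z)^* ≅ trivial group (order 1); (Z/3Z)^* ≅ Z/2Z; (Z/5Z)^* ≅ Z/4Z; (Z/67Z)^* ≅ Z/66Z. Hence Gal(Q(zeta_2010)/Q) ≅ Z/2Z × Z/4Z × Z/66Z.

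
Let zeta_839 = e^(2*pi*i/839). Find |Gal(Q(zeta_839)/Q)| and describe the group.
|Gal(Q(zeta_839)/Q)| = phi(839) = 838; group ≅ (Z/839Z)^* ≅ Z/838Z

The n-th cyclotomic polynomial Φ_839(x) is the minimal polynomial of zeta_839 over Q and has degree phi(839) = 838. So Q(zeta_839) is a degree-838 Galois extension with Galois group (Z/839Z)^*. (Z/839Z)^* is cyclic since 839 is an odd prime power (or 4). Hence Gal(Q(zeta_839)/Q) ≅ Z/838Z.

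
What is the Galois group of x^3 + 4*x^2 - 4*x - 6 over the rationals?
Gal(K/Q) = S_3 (symmetric group of order 6)

Compute the discriminant of x^3 + (4)*x^2 + (-4)*x + (-6): Δ = 2804. Since Δ is not a rational square, the Galois group is not contained in A_3; it must be the full S_3 (irreducibility of the cubic rules out anything smaller).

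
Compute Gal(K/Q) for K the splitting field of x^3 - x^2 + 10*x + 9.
Gal(K/Q) = S_3 (symmetric group of order 6)

Compute the discriminant of x^3 + (-1)*x^2 + (10)*x + (9): Δ = -7671. Since Δ is not a rational square, the Galois group is not contained in A_3; it must be the full S_3 (irreducibility of the cubic rules out anything smaller).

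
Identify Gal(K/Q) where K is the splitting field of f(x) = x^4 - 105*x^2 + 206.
Gal(K/Q) = V_4 (Klein four-group, Z/2Z × Z/2Z)

f factors as (x^2 - 2)(x^2 - 103), so the splitting field is K = Q(sqrt(2), sqrt(103)). The elements 2, 103, 206 are all non-squares in Q, so sqrt(2) and sqrt(103) generate independent quadratic extensions. Thus [K:Q] = 4 and Gal(K/Q) is generated by the two order-2 automorphisms sqrt(2) ↦ -sqrt(2) and sqrt(103) ↦ -sqrt(103), giving V_4.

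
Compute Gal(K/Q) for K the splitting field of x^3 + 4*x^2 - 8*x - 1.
Gal(K/Q) = S_3 (symmetric group of order 6)

Compute the discriminant of x^3 + (4)*x^2 + (-8)*x + (-1): Δ = 3877. Since Δ is not a rational square, the Galois group is not contained in A_3; it must be the full S_3 (irreducibility of the cubic rules out anything smaller).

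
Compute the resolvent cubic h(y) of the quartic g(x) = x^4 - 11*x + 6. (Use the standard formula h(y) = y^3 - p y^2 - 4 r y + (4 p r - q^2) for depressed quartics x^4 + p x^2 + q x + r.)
h(y) = y^3 - 24*y - 121

Identify coefficients: p = 0, q = -11, r = 6.
Plug into h(y) = y^3 - p y^2 - 4 r y + (4 p r - q^2):
  h(y) = y^3 - (0) y^2 - 4*(6) y + (4*(0)*(6) - (-11)^2)
       = y^3 + (0) y^2 + (-24) y + (-121).
Simplifying: h(y) = y^3 - 24*y - 121.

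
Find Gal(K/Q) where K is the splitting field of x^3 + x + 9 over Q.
Gal(K/Q) = S_3 (symmetric group of order 6)

Compute the discriminant of x^3 + (0)*x^2 + (1)*x + (9): Δ = -2191. Since Δ is not a rational square, the Galois group is not contained in A_3; it must be the full S_3 (irreducibility of the cubic rules out anything smaller).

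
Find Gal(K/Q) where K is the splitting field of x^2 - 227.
Gal(K/Q) = Z/2Z (cyclic of order 2)

x^2 - 227 is irreducible over Q since 227 is not a rational square. The splitting field Q(sqrt(227)) has degree 2 over Q, and its unique nontrivial automorphism is sqrt(227) ↦ -sqrt(227). Hence Gal(Q(sqrt(227))/Q) = Z/2Z.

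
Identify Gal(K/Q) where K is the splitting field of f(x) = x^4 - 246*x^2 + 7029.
Gal(K/Q) = V_4 (Klein four-group, Z/2Z × Z/2Z)

f factors as (x^2 - 213)(x^2 - 33), so the splitting field is K = Q(sqrt(213), sqrt(33)). The elements 213, 33, 7029 are all non-squares in Q, so sqrt(213) and sqrt(33) generate independent quadratic extensions. Thus [K:Q] = 4 and Gal(K/Q) is generated by the two order-2 automorphisms sqrt(213) ↦ -sqrt(213) and sqrt(33) ↦ -sqrt(33), giving V_4.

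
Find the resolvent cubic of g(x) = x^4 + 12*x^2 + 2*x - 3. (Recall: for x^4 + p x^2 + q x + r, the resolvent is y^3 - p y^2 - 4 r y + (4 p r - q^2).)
h(y) = y^3 - 12*y^2 + 12*y - 148

Identify coefficients: p = 12, q = 2, r = -3.
Plug into h(y) = y^3 - p y^2 - 4 r y + (4 p r - q^2):
  h(y) = y^3 - (12) y^2 - 4*(-3) y + (4*(12)*(-3) - (2)^2)
       = y^3 + (-12) y^2 + (12) y + (-148).
Simplifying: h(y) = y^3 - 12*y^2 + 12*y - 148.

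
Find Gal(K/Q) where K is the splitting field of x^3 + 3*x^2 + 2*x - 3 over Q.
Gal(K/Q) = S_3 (symmetric group of order 6)

Compute the discriminant of x^3 + (3)*x^2 + (2)*x + (-3): Δ = -239. Since Δ is not a rational square, the Galois group is not contained in A_3; it must be the full S_3 (irreducibility of the cubic rules out anything smaller).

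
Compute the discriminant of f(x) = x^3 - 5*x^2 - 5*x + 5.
Δ = 5200

For x^3 + a x^2 + b x + c the discriminant is Δ = 18 a b c - 4 a^3 c + a^2 b^2 - 4 b^3 - 27 c^2.
Plug a = -5, b = -5, c = 5:
  18*(-5)*(-5)*(5) - 4*(-5)^3*(5) + (-5)^2*(-5)^2 - 4*(-5)^3 - 27*(5)^2
  = 2250 + (2500) + 625 + (500) + (-675)
  = 5200.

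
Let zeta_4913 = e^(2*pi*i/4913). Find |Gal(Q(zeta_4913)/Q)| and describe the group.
|Gal(Q(zeta_4913)/Q)| = phi(4913) = 4624; group ≅ (Z/4913Z)^* ≅ Z/4624Z

The n-th cyclotomic polynomial Φ_4913(x) is the minimal polynomial of zeta_4913 over Q and has degree phi(4913) = 4624. So Q(zeta_4913) is a degree-4624 Galois extension with Galois group (Z/4913Z)^*. (Z/4913Z)^* is cyclic since 4913 is an odd prime power (or 4). Hence Gal(Q(zeta_4913)/Q) ≅ Z/4624Z.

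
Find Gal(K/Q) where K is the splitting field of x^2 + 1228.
Gal(K/Q) = Z/2Z (cyclic of order 2)

x^2 + 1228 is irreducible over Q since -1228 is not a rational square. The splitting field Q(sqrt(-1228)) has degree 2 over Q, and its unique nontrivial automorphism is sqrt(-1228) ↦ -sqrt(-1228). Hence Gal(Q(sqrt(-1228))/Q) = Z/2Z.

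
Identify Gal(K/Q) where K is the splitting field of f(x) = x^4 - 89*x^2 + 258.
Gal(K/Q) = V_4 (Klein four-group, Z/2Z × Z/2Z)

f factors as (x^2 - 3)(x^2 - 86), so the splitting field is K = Q(sqrt(3), sqrt(86)). The elements 3, 86, 258 are all non-squares in Q, so sqrt(3) and sqrt(86) generate independent quadratic extensions. Thus [K:Q] = 4 and Gal(K/Q) is generated by the two order-2 automorphisms sqrt(3) ↦ -sqrt(3) and sqrt(86) ↦ -sqrt(86), giving V_4.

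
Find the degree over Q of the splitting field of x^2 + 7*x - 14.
[K:Q] = 2

The discriminant of x^2 + (7)*x + (-14) is b^2 - 4c = 49 - (-56) = 105. Since 105 is not a perfect square in Q, the polynomial is irreducible over Q. Its two roots generate a degree-2 extension, so [K:Q] = 2.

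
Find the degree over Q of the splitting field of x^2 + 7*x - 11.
[K:Q] = 2

The discriminant of x^2 + (7)*x + (-11) is b^2 - 4c = 49 - (-44) = 93. Since 93 is not a perfect square in Q, the polynomial is irreducible over Q. Its two roots generate a degree-2 extension, so [K:Q] = 2.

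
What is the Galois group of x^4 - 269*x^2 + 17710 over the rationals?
Gal(K/Q) = V_4 (Klein four-group, Z/2Z × Z/2Z)

f factors as (x^2 - 115)(x^2 - 154), so the splitting field is K = Q(sqrt(115), sqrt(154)). The elements 115, 154, 17710 are all non-squares in Q, so sqrt(115) and sqrt(154) generate independent quadratic extensions. Thus [K:Q] = 4 and Gal(K/Q) is generated by the two order-2 automorphisms sqrt(115) ↦ -sqrt(115) and sqrt(154) ↦ -sqrt(154), giving V_4.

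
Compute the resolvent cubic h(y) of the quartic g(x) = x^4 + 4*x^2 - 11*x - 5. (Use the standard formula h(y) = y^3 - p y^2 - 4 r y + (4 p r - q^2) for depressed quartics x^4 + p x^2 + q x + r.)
h(y) = y^3 - 4*y^2 + 20*y - 201

Identify coefficients: p = 4, q = -11, r = -5.
Plug into h(y) = y^3 - p y^2 - 4 r y + (4 p r - q^2):
  h(y) = y^3 - (4) y^2 - 4*(-5) y + (4*(4)*(-5) - (-11)^2)
       = y^3 + (-4) y^2 + (20) y + (-201).
Simplifying: h(y) = y^3 - 4*y^2 + 20*y - 201.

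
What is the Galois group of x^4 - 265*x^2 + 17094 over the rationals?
Gal(K/Q) = V_4 (Klein four-group, Z/2Z × Z/2Z)

f factors as (x^2 - 154)(x^2 - 111), so the splitting field is K = Q(sqrt(154), sqrt(111)). The elements 154, 111, 17094 are all non-squares in Q, so sqrt(154) and sqrt(111) generate independent quadratic extensions. Thus [K:Q] = 4 and Gal(K/Q) is generated by the two order-2 automorphisms sqrt(154) ↦ -sqrt(154) and sqrt(111) ↦ -sqrt(111), giving V_4.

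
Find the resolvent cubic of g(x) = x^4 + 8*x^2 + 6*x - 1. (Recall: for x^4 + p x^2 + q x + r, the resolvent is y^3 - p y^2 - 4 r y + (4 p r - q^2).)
h(y) = y^3 - 8*y^2 + 4*y - 68

Identify coefficients: p = 8, q = 6, r = -1.
Plug into h(y) = y^3 - p y^2 - 4 r y + (4 p r - q^2):
  h(y) = y^3 - (8) y^2 - 4*(-1) y + (4*(8)*(-1) - (6)^2)
       = y^3 + (-8) y^2 + (4) y + (-68).
Simplifying: h(y) = y^3 - 8*y^2 + 4*y - 68.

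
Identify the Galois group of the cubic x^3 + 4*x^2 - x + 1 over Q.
Gal(K/Q) = S_3 (symmetric group of order 6)

Compute the discriminant of x^3 + (4)*x^2 + (-1)*x + (1): Δ = -335. Since Δ is not a rational square, the Galois group is not contained in A_3; it must be the full S_3 (irreducibility of the cubic rules out anything smaller).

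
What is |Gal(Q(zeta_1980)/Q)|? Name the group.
|Gal(Q(zeta_1980)/Q)| = phi(1980) = 480; group ≅ (Z/1980Z)^* ≅ Z/2Z × Z/4Z × Z/6Z × Z/10Z

The n-th cyclotomic polynomial Φ_1980(x) is the minimal polynomial of zeta_1980 over Q and has degree phi(1980) = 480. So Q(zeta_1980) is a degree-480 Galois extension with Galois group (Z/1980Z)^*. By CRT, (Z/1980Z)^* ≅ (Z/4Z)^* × (Z/9Z)^* × (Z/5Z)^* × (Z/11Z)^*. Each prime-power unit group is (Z/4Z)^* ≅ Z/2Z; (Z/9Z)^* ≅ Z/6Z; (Z/5Z)^* ≅ Z/4Z; (Z/11Z)^* ≅ Z/10Z. Hence Gal(Q(zeta_1980)/Q) ≅ Z/2Z × Z/4Z × Z/6Z × Z/10Z.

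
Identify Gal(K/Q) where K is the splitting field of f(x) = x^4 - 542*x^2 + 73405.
Gal(K/Q) = V_4 (Klein four-group, Z/2Z × Z/2Z)

f factors as (x^2 - 265)(x^2 - 277), so the splitting field is K = Q(sqrt(265), sqrt(277)). The elements 265, 277, 73405 are all non-squares in Q, so sqrt(265) and sqrt(277) generate independent quadratic extensions. Thus [K:Q] = 4 and Gal(K/Q) is generated by the two order-2 automorphisms sqrt(265) ↦ -sqrt(265) and sqrt(277) ↦ -sqrt(277), giving V_4.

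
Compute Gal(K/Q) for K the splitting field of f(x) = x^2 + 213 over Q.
Gal(K/Q) = Z/2Z (cyclic of order 2)

x^2 + 213 is irreducible over Q since -213 is not a rational square. The splitting field Q(sqrt(-213)) has degree 2 over Q, and its unique nontrivial automorphism is sqrt(-213) ↦ -sqrt(-213). Hence Gal(Q(sqrt(-213))/Q) = Z/2Z.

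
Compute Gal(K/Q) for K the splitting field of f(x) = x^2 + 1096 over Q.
Gal(K/Q) = Z/2Z (cyclic of order 2)

x^2 + 1096 is irreducible over Q since -1096 is not a rational square. The splitting field Q(sqrt(-1096)) has degree 2 over Q, and its unique nontrivial automorphism is sqrt(-1096) ↦ -sqrt(-1096). Hence Gal(Q(sqrt(-1096))/Q) = Z/2Z.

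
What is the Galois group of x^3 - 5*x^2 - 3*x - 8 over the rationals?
Gal(K/Q) = S_3 (symmetric group of order 6)

Compute the discriminant of x^3 + (-5)*x^2 + (-3)*x + (-8): Δ = -7555. Since Δ is not a rational square, the Galois group is not contained in A_3; it must be the full S_3 (irreducibility of the cubic rules out anything smaller).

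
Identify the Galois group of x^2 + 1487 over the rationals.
Gal(K/Q) = Z/2Z (cyclic of order 2)

x^2 + 1487 is irreducible over Q since -1487 is not a rational square. The splitting field Q(sqrt(-1487)) has degree 2 over Q, and its unique nontrivial automorphism is sqrt(-1487) ↦ -sqrt(-1487). Hence Gal(Q(sqrt(-1487))/Q) = Z/2Z.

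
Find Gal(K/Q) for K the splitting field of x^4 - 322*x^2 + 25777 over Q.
Gal(K/Q) = V_4 (Klein four-group, Z/2Z × Z/2Z)

f factors as (x^2 - 149)(x^2 - 173), so the splitting field is K = Q(sqrt(149), sqrt(173)). The elements 149, 173, 25777 are all non-squares in Q, so sqrt(149) and sqrt(173) generate independent quadratic extensions. Thus [K:Q] = 4 and Gal(K/Q) is generated by the two order-2 automorphisms sqrt(149) ↦ -sqrt(149) and sqrt(173) ↦ -sqrt(173), giving V_4.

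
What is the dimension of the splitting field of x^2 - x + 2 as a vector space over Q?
[K:Q] = 2

The discriminant of x^2 + (-1)*x + (2) is b^2 - 4c = 1 - (8) = -7. Since -7 is not a perfect square in Q, the polynomial is irreducible over Q. Its two roots generate a degree-2 extension, so [K:Q] = 2.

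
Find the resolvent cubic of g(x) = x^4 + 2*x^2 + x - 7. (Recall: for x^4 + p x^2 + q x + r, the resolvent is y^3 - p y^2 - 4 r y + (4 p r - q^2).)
h(y) = y^3 - 2*y^2 + 28*y - 57

Identify coefficients: p = 2, q = 1, r = -7.
Plug into h(y) = y^3 - p y^2 - 4 r y + (4 p r - q^2):
  h(y) = y^3 - (2) y^2 - 4*(-7) y + (4*(2)*(-7) - (1)^2)
       = y^3 + (-2) y^2 + (28) y + (-57).
Simplifying: h(y) = y^3 - 2*y^2 + 28*y - 57.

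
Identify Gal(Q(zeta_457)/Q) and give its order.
|Gal(Q(zeta_457)/Q)| = phi(457) = 456; group ≅ (Z/457Z)^* ≅ Z/456Z

The n-th cyclotomic polynomial Φ_457(x) is the minimal polynomial of zeta_457 over Q and has degree phi(457) = 456. So Q(zeta_457) is a degree-456 Galois extension with Galois group (Z/457Z)^*. (Z/457Z)^* is cyclic since 457 is an odd prime power (or 4). Hence Gal(Q(zeta_457)/Q) ≅ Z/456Z.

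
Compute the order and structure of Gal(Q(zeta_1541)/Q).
|Gal(Q(zeta_1541)/Q)| = phi(1541) = 1452; group ≅ (Z/1541Z)^* ≅ Z/22Z × Z/66Z

The n-th cyclotomic polynomial Φ_1541(x) is the minimal polynomial of zeta_1541 over Q and has degree phi(1541) = 1452. So Q(zeta_1541) is a degree-1452 Galois extension with Galois group (Z/1541Z)^*. By CRT, (Z/1541Z)^* ≅ (Z/23Z)^* × (Z/67Z)^*. Each prime-power unit group is (Z/23Z)^* ≅ Z/22Z; (Z/67Z)^* ≅ Z/66Z. Hence Gal(Q(zeta_1541)/Q) ≅ Z/22Z × Z/66Z.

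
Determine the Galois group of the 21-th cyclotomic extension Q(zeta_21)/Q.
|Gal(Q(zeta_21)/Q)| = phi(21) = 12; group ≅ (Z/21Z)^* ≅ Z/2Z × Z/6Z

The n-th cyclotomic polynomial Φ_21(x) is the minimal polynomial of zeta_21 over Q and has degree phi(21) = 12. So Q(zeta_21) is a degree-12 Galois extension with Galois group (Z/21Z)^*. By CRT, (Z/21Z)^* ≅ (Z/3Z)^* × (Z/7Z)^*. Each prime-power unit group is (Z/3Z)^* ≅ Z/2Z; (Z/7Z)^* ≅ Z/6Z. Hence Gal(Q(zeta_21)/Q) ≅ Z/2Z × Z/6Z.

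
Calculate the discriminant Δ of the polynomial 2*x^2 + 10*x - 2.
Δ = 116

For a quadratic a x^2 + b x + c the discriminant is Δ = b^2 - 4ac = (10)^2 - 4*(2)*(-2) = 100 - (-16) = 116.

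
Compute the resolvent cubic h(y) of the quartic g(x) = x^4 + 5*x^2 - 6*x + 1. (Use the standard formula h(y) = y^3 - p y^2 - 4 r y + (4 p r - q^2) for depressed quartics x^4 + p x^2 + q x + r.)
h(y) = y^3 - 5*y^2 - 4*y - 16

Identify coefficients: p = 5, q = -6, r = 1.
Plug into h(y) = y^3 - p y^2 - 4 r y + (4 p r - q^2):
  h(y) = y^3 - (5) y^2 - 4*(1) y + (4*(5)*(1) - (-6)^2)
       = y^3 + (-5) y^2 + (-4) y + (-16).
Simplifying: h(y) = y^3 - 5*y^2 - 4*y - 16.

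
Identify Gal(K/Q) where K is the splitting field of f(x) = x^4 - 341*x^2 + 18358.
Gal(K/Q) = V_4 (Klein four-group, Z/2Z × Z/2Z)

f factors as (x^2 - 67)(x^2 - 274), so the splitting field is K = Q(sqrt(67), sqrt(274)). The elements 67, 274, 18358 are all non-squares in Q, so sqrt(67) and sqrt(274) generate independent quadratic extensions. Thus [K:Q] = 4 and Gal(K/Q) is generated by the two order-2 automorphisms sqrt(67) ↦ -sqrt(67) and sqrt(274) ↦ -sqrt(274), giving V_4.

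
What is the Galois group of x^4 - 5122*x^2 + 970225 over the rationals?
Gal(K/Q) = Z/2Z (cyclic of order 2)

f factors as (x^2 - 197)(x^2 - 4925), so the splitting field is K = Q(sqrt(197), sqrt(4925)). The squarefree part of 197 is 197 and the squarefree part of 4925 is also 197, so sqrt(197) and sqrt(4925) are both rational multiples of sqrt(197). Hence Q(sqrt(197)) = Q(sqrt(4925)) = Q(sqrt(197)), and the splitting field collapses to a single degree-2 extension with Galois group Z/2Z.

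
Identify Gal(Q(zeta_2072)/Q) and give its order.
|Gal(Q(zeta_2072)/Q)| = phi(2072) = 864; group ≅ (Z/2072Z)^* ≅ Z/2Z × Z/2Z × Z/6Z × Z/36Z

The n-th cyclotomic polynomial Φ_2072(x) is the minimal polynomial of zeta_2072 over Q and has degree phi(2072) = 864. So Q(zeta_2072) is a degree-864 Galois extension with Galois group (Z/2072Z)^*. By CRT, (Z/2072Z)^* ≅ (Z/8Z)^* × (Z/7Z)^* × (Z/37Z)^*. Each prime-power unit group is (Z/8Z)^* ≅ Z/2Z × Z/2Z; (Z/7Z)^* ≅ Z/6Z; (Z/37Z)^* ≅ Z/36Z. Hence Gal(Q(zeta_2072)/Q) ≅ Z/2Z × Z/2Z × Z/6Z × Z/36Z.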